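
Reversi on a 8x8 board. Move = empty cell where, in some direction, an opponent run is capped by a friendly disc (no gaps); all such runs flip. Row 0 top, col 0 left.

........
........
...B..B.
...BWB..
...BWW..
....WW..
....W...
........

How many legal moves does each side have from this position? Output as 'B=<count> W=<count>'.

Answer: B=6 W=8

Derivation:
-- B to move --
(2,4): no bracket -> illegal
(2,5): flips 1 -> legal
(3,6): no bracket -> illegal
(4,6): flips 2 -> legal
(5,3): flips 1 -> legal
(5,6): flips 2 -> legal
(6,3): no bracket -> illegal
(6,5): flips 3 -> legal
(6,6): flips 2 -> legal
(7,3): no bracket -> illegal
(7,4): no bracket -> illegal
(7,5): no bracket -> illegal
B mobility = 6
-- W to move --
(1,2): flips 1 -> legal
(1,3): no bracket -> illegal
(1,4): no bracket -> illegal
(1,5): no bracket -> illegal
(1,6): no bracket -> illegal
(1,7): flips 2 -> legal
(2,2): flips 1 -> legal
(2,4): no bracket -> illegal
(2,5): flips 1 -> legal
(2,7): no bracket -> illegal
(3,2): flips 2 -> legal
(3,6): flips 1 -> legal
(3,7): no bracket -> illegal
(4,2): flips 1 -> legal
(4,6): no bracket -> illegal
(5,2): flips 1 -> legal
(5,3): no bracket -> illegal
W mobility = 8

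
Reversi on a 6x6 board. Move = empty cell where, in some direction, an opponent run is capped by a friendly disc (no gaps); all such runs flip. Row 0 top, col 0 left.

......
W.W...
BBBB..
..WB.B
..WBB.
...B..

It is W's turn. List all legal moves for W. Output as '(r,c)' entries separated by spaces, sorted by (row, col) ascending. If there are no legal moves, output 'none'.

(1,1): no bracket -> illegal
(1,3): no bracket -> illegal
(1,4): flips 1 -> legal
(2,4): flips 1 -> legal
(2,5): no bracket -> illegal
(3,0): flips 2 -> legal
(3,1): no bracket -> illegal
(3,4): flips 2 -> legal
(4,5): flips 2 -> legal
(5,2): no bracket -> illegal
(5,4): flips 1 -> legal
(5,5): no bracket -> illegal

Answer: (1,4) (2,4) (3,0) (3,4) (4,5) (5,4)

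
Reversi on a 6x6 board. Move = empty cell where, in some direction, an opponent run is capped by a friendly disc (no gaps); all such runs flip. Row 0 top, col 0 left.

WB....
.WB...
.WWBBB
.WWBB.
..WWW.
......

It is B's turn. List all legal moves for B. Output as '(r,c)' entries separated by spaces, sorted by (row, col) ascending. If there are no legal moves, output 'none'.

(0,2): no bracket -> illegal
(1,0): flips 1 -> legal
(1,3): no bracket -> illegal
(2,0): flips 2 -> legal
(3,0): flips 3 -> legal
(3,5): no bracket -> illegal
(4,0): no bracket -> illegal
(4,1): flips 4 -> legal
(4,5): no bracket -> illegal
(5,1): flips 1 -> legal
(5,2): flips 4 -> legal
(5,3): flips 1 -> legal
(5,4): flips 1 -> legal
(5,5): flips 1 -> legal

Answer: (1,0) (2,0) (3,0) (4,1) (5,1) (5,2) (5,3) (5,4) (5,5)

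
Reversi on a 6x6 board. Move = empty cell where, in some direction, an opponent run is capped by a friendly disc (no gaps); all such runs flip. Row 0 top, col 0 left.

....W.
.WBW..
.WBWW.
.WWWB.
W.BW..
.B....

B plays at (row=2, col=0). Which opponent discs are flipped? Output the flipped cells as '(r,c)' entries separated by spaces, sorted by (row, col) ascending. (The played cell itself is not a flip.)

Dir NW: edge -> no flip
Dir N: first cell '.' (not opp) -> no flip
Dir NE: opp run (1,1), next='.' -> no flip
Dir W: edge -> no flip
Dir E: opp run (2,1) capped by B -> flip
Dir SW: edge -> no flip
Dir S: first cell '.' (not opp) -> no flip
Dir SE: opp run (3,1) capped by B -> flip

Answer: (2,1) (3,1)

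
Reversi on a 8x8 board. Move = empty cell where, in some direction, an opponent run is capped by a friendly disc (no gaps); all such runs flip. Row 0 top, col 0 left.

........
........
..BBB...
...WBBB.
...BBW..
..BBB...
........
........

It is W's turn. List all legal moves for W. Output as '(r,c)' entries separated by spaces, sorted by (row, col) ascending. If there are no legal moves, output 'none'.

(1,1): flips 1 -> legal
(1,2): flips 2 -> legal
(1,3): flips 1 -> legal
(1,4): no bracket -> illegal
(1,5): flips 1 -> legal
(2,1): no bracket -> illegal
(2,5): flips 1 -> legal
(2,6): no bracket -> illegal
(2,7): flips 1 -> legal
(3,1): no bracket -> illegal
(3,2): no bracket -> illegal
(3,7): flips 3 -> legal
(4,1): no bracket -> illegal
(4,2): flips 2 -> legal
(4,6): no bracket -> illegal
(4,7): no bracket -> illegal
(5,1): no bracket -> illegal
(5,5): flips 1 -> legal
(6,1): no bracket -> illegal
(6,2): no bracket -> illegal
(6,3): flips 3 -> legal
(6,4): no bracket -> illegal
(6,5): no bracket -> illegal

Answer: (1,1) (1,2) (1,3) (1,5) (2,5) (2,7) (3,7) (4,2) (5,5) (6,3)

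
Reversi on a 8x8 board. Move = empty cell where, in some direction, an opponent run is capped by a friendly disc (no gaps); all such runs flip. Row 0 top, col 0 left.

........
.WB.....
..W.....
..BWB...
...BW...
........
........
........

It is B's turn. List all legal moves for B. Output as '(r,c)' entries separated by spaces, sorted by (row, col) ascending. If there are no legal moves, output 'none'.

Answer: (1,0) (2,3) (4,5) (5,4)

Derivation:
(0,0): no bracket -> illegal
(0,1): no bracket -> illegal
(0,2): no bracket -> illegal
(1,0): flips 1 -> legal
(1,3): no bracket -> illegal
(2,0): no bracket -> illegal
(2,1): no bracket -> illegal
(2,3): flips 1 -> legal
(2,4): no bracket -> illegal
(3,1): no bracket -> illegal
(3,5): no bracket -> illegal
(4,2): no bracket -> illegal
(4,5): flips 1 -> legal
(5,3): no bracket -> illegal
(5,4): flips 1 -> legal
(5,5): no bracket -> illegal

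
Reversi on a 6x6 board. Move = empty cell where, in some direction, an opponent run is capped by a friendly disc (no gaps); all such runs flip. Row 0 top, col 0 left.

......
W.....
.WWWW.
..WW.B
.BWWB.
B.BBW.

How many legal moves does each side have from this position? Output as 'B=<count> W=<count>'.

-- B to move --
(0,0): no bracket -> illegal
(0,1): no bracket -> illegal
(1,1): flips 2 -> legal
(1,2): flips 3 -> legal
(1,3): flips 4 -> legal
(1,4): flips 2 -> legal
(1,5): no bracket -> illegal
(2,0): no bracket -> illegal
(2,5): no bracket -> illegal
(3,0): no bracket -> illegal
(3,1): flips 1 -> legal
(3,4): flips 1 -> legal
(4,5): no bracket -> illegal
(5,1): no bracket -> illegal
(5,5): flips 1 -> legal
B mobility = 7
-- W to move --
(2,5): no bracket -> illegal
(3,0): no bracket -> illegal
(3,1): no bracket -> illegal
(3,4): flips 1 -> legal
(4,0): flips 1 -> legal
(4,5): flips 1 -> legal
(5,1): flips 2 -> legal
(5,5): flips 1 -> legal
W mobility = 5

Answer: B=7 W=5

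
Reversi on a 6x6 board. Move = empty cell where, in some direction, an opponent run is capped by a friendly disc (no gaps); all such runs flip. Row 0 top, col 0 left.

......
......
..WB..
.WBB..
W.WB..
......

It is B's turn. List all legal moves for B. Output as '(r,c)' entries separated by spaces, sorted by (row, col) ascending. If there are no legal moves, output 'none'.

Answer: (1,1) (1,2) (2,1) (3,0) (4,1) (5,1) (5,2)

Derivation:
(1,1): flips 1 -> legal
(1,2): flips 1 -> legal
(1,3): no bracket -> illegal
(2,0): no bracket -> illegal
(2,1): flips 1 -> legal
(3,0): flips 1 -> legal
(4,1): flips 1 -> legal
(5,0): no bracket -> illegal
(5,1): flips 1 -> legal
(5,2): flips 1 -> legal
(5,3): no bracket -> illegal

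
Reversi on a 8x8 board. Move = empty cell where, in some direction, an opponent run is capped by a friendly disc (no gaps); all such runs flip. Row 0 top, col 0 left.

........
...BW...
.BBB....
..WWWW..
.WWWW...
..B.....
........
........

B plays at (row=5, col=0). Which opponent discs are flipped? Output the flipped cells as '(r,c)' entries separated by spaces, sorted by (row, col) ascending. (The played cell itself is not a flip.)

Answer: (3,2) (4,1)

Derivation:
Dir NW: edge -> no flip
Dir N: first cell '.' (not opp) -> no flip
Dir NE: opp run (4,1) (3,2) capped by B -> flip
Dir W: edge -> no flip
Dir E: first cell '.' (not opp) -> no flip
Dir SW: edge -> no flip
Dir S: first cell '.' (not opp) -> no flip
Dir SE: first cell '.' (not opp) -> no flip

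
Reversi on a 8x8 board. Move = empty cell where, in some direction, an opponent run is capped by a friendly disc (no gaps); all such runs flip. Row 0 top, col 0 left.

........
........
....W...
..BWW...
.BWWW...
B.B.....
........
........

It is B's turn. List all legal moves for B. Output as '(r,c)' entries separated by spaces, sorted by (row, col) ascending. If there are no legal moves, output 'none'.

Answer: (2,5) (3,5) (4,5) (5,4)

Derivation:
(1,3): no bracket -> illegal
(1,4): no bracket -> illegal
(1,5): no bracket -> illegal
(2,2): no bracket -> illegal
(2,3): no bracket -> illegal
(2,5): flips 2 -> legal
(3,1): no bracket -> illegal
(3,5): flips 2 -> legal
(4,5): flips 3 -> legal
(5,1): no bracket -> illegal
(5,3): no bracket -> illegal
(5,4): flips 1 -> legal
(5,5): no bracket -> illegal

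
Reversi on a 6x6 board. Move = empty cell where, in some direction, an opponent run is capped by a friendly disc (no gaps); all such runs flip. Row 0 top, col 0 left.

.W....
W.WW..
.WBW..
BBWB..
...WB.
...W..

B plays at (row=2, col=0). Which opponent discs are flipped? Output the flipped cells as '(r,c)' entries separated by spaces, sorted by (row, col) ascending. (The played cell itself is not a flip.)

Answer: (2,1)

Derivation:
Dir NW: edge -> no flip
Dir N: opp run (1,0), next='.' -> no flip
Dir NE: first cell '.' (not opp) -> no flip
Dir W: edge -> no flip
Dir E: opp run (2,1) capped by B -> flip
Dir SW: edge -> no flip
Dir S: first cell 'B' (not opp) -> no flip
Dir SE: first cell 'B' (not opp) -> no flip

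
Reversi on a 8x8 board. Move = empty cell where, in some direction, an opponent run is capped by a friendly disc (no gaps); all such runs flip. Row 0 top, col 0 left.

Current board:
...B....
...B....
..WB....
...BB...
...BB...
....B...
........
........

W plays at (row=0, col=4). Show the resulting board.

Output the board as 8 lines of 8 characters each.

Answer: ...BW...
...W....
..WB....
...BB...
...BB...
....B...
........
........

Derivation:
Place W at (0,4); scan 8 dirs for brackets.
Dir NW: edge -> no flip
Dir N: edge -> no flip
Dir NE: edge -> no flip
Dir W: opp run (0,3), next='.' -> no flip
Dir E: first cell '.' (not opp) -> no flip
Dir SW: opp run (1,3) capped by W -> flip
Dir S: first cell '.' (not opp) -> no flip
Dir SE: first cell '.' (not opp) -> no flip
All flips: (1,3)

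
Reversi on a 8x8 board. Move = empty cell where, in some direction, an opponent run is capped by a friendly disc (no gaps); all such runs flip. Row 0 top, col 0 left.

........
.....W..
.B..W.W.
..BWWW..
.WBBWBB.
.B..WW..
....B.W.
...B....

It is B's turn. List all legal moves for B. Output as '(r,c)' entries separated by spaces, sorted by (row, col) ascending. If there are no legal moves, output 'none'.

Answer: (0,6) (1,3) (1,4) (2,3) (2,5) (3,1) (3,6) (4,0) (5,0) (6,3) (6,5)

Derivation:
(0,4): no bracket -> illegal
(0,5): no bracket -> illegal
(0,6): flips 3 -> legal
(1,3): flips 2 -> legal
(1,4): flips 4 -> legal
(1,6): no bracket -> illegal
(1,7): no bracket -> illegal
(2,2): no bracket -> illegal
(2,3): flips 2 -> legal
(2,5): flips 2 -> legal
(2,7): no bracket -> illegal
(3,0): no bracket -> illegal
(3,1): flips 1 -> legal
(3,6): flips 3 -> legal
(3,7): no bracket -> illegal
(4,0): flips 1 -> legal
(5,0): flips 1 -> legal
(5,2): no bracket -> illegal
(5,3): no bracket -> illegal
(5,6): no bracket -> illegal
(5,7): no bracket -> illegal
(6,3): flips 1 -> legal
(6,5): flips 2 -> legal
(6,7): no bracket -> illegal
(7,5): no bracket -> illegal
(7,6): no bracket -> illegal
(7,7): no bracket -> illegal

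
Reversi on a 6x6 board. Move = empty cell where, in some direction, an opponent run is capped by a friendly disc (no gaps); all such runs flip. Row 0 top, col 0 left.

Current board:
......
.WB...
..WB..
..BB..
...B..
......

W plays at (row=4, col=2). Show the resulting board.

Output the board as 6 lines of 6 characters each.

Answer: ......
.WB...
..WB..
..WB..
..WB..
......

Derivation:
Place W at (4,2); scan 8 dirs for brackets.
Dir NW: first cell '.' (not opp) -> no flip
Dir N: opp run (3,2) capped by W -> flip
Dir NE: opp run (3,3), next='.' -> no flip
Dir W: first cell '.' (not opp) -> no flip
Dir E: opp run (4,3), next='.' -> no flip
Dir SW: first cell '.' (not opp) -> no flip
Dir S: first cell '.' (not opp) -> no flip
Dir SE: first cell '.' (not opp) -> no flip
All flips: (3,2)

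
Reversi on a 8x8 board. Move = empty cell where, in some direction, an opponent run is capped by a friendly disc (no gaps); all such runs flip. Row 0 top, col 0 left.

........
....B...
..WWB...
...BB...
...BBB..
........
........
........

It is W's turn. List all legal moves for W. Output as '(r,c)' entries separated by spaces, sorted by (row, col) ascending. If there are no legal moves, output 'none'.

(0,3): no bracket -> illegal
(0,4): no bracket -> illegal
(0,5): flips 1 -> legal
(1,3): no bracket -> illegal
(1,5): no bracket -> illegal
(2,5): flips 1 -> legal
(3,2): no bracket -> illegal
(3,5): no bracket -> illegal
(3,6): no bracket -> illegal
(4,2): no bracket -> illegal
(4,6): no bracket -> illegal
(5,2): no bracket -> illegal
(5,3): flips 2 -> legal
(5,4): no bracket -> illegal
(5,5): flips 2 -> legal
(5,6): flips 2 -> legal

Answer: (0,5) (2,5) (5,3) (5,5) (5,6)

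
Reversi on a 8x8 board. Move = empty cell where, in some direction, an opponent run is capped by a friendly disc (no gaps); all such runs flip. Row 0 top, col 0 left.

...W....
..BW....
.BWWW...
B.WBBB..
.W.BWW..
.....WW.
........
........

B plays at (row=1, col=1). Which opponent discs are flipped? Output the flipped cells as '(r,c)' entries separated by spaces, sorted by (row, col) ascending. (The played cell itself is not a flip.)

Answer: (2,2)

Derivation:
Dir NW: first cell '.' (not opp) -> no flip
Dir N: first cell '.' (not opp) -> no flip
Dir NE: first cell '.' (not opp) -> no flip
Dir W: first cell '.' (not opp) -> no flip
Dir E: first cell 'B' (not opp) -> no flip
Dir SW: first cell '.' (not opp) -> no flip
Dir S: first cell 'B' (not opp) -> no flip
Dir SE: opp run (2,2) capped by B -> flip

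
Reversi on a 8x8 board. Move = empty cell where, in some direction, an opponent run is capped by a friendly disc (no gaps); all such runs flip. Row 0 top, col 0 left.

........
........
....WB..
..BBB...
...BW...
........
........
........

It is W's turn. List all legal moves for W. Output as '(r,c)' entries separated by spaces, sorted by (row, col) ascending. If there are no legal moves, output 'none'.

(1,4): no bracket -> illegal
(1,5): no bracket -> illegal
(1,6): no bracket -> illegal
(2,1): no bracket -> illegal
(2,2): flips 1 -> legal
(2,3): no bracket -> illegal
(2,6): flips 1 -> legal
(3,1): no bracket -> illegal
(3,5): no bracket -> illegal
(3,6): no bracket -> illegal
(4,1): no bracket -> illegal
(4,2): flips 2 -> legal
(4,5): no bracket -> illegal
(5,2): no bracket -> illegal
(5,3): no bracket -> illegal
(5,4): no bracket -> illegal

Answer: (2,2) (2,6) (4,2)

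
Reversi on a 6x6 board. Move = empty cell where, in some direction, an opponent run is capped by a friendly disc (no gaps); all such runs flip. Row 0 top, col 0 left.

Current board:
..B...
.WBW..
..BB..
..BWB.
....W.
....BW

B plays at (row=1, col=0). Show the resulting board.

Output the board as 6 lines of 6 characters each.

Answer: ..B...
BBBW..
..BB..
..BWB.
....W.
....BW

Derivation:
Place B at (1,0); scan 8 dirs for brackets.
Dir NW: edge -> no flip
Dir N: first cell '.' (not opp) -> no flip
Dir NE: first cell '.' (not opp) -> no flip
Dir W: edge -> no flip
Dir E: opp run (1,1) capped by B -> flip
Dir SW: edge -> no flip
Dir S: first cell '.' (not opp) -> no flip
Dir SE: first cell '.' (not opp) -> no flip
All flips: (1,1)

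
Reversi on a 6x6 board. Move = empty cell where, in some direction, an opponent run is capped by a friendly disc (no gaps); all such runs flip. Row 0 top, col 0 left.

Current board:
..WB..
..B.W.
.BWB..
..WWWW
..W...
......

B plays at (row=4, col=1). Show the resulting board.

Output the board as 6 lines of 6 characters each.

Answer: ..WB..
..B.W.
.BWB..
..BWWW
.BW...
......

Derivation:
Place B at (4,1); scan 8 dirs for brackets.
Dir NW: first cell '.' (not opp) -> no flip
Dir N: first cell '.' (not opp) -> no flip
Dir NE: opp run (3,2) capped by B -> flip
Dir W: first cell '.' (not opp) -> no flip
Dir E: opp run (4,2), next='.' -> no flip
Dir SW: first cell '.' (not opp) -> no flip
Dir S: first cell '.' (not opp) -> no flip
Dir SE: first cell '.' (not opp) -> no flip
All flips: (3,2)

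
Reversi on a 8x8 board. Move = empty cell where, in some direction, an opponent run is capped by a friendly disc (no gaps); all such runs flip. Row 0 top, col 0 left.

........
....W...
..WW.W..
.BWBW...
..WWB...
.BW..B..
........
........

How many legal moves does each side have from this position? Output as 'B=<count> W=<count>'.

Answer: B=6 W=9

Derivation:
-- B to move --
(0,3): no bracket -> illegal
(0,4): no bracket -> illegal
(0,5): no bracket -> illegal
(1,1): flips 1 -> legal
(1,2): no bracket -> illegal
(1,3): flips 2 -> legal
(1,5): no bracket -> illegal
(1,6): no bracket -> illegal
(2,1): no bracket -> illegal
(2,4): flips 1 -> legal
(2,6): no bracket -> illegal
(3,5): flips 1 -> legal
(3,6): no bracket -> illegal
(4,1): flips 2 -> legal
(4,5): no bracket -> illegal
(5,3): flips 3 -> legal
(5,4): no bracket -> illegal
(6,1): no bracket -> illegal
(6,2): no bracket -> illegal
(6,3): no bracket -> illegal
B mobility = 6
-- W to move --
(2,0): flips 1 -> legal
(2,1): no bracket -> illegal
(2,4): flips 1 -> legal
(3,0): flips 1 -> legal
(3,5): no bracket -> illegal
(4,0): flips 1 -> legal
(4,1): no bracket -> illegal
(4,5): flips 1 -> legal
(4,6): no bracket -> illegal
(5,0): flips 1 -> legal
(5,3): no bracket -> illegal
(5,4): flips 1 -> legal
(5,6): no bracket -> illegal
(6,0): flips 1 -> legal
(6,1): no bracket -> illegal
(6,2): no bracket -> illegal
(6,4): no bracket -> illegal
(6,5): no bracket -> illegal
(6,6): flips 3 -> legal
W mobility = 9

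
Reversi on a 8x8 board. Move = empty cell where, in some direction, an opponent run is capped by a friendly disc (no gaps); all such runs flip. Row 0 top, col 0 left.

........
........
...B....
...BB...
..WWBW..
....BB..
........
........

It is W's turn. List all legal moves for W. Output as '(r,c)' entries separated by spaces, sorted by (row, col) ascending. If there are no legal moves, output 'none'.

Answer: (1,2) (1,3) (2,4) (2,5) (6,3) (6,5)

Derivation:
(1,2): flips 2 -> legal
(1,3): flips 2 -> legal
(1,4): no bracket -> illegal
(2,2): no bracket -> illegal
(2,4): flips 1 -> legal
(2,5): flips 1 -> legal
(3,2): no bracket -> illegal
(3,5): no bracket -> illegal
(4,6): no bracket -> illegal
(5,3): no bracket -> illegal
(5,6): no bracket -> illegal
(6,3): flips 1 -> legal
(6,4): no bracket -> illegal
(6,5): flips 2 -> legal
(6,6): no bracket -> illegal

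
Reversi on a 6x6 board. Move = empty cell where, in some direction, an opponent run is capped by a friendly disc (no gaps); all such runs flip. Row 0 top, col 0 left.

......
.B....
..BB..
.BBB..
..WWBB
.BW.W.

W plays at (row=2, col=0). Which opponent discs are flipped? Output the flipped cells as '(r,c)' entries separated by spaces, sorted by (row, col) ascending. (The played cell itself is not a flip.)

Answer: (3,1)

Derivation:
Dir NW: edge -> no flip
Dir N: first cell '.' (not opp) -> no flip
Dir NE: opp run (1,1), next='.' -> no flip
Dir W: edge -> no flip
Dir E: first cell '.' (not opp) -> no flip
Dir SW: edge -> no flip
Dir S: first cell '.' (not opp) -> no flip
Dir SE: opp run (3,1) capped by W -> flip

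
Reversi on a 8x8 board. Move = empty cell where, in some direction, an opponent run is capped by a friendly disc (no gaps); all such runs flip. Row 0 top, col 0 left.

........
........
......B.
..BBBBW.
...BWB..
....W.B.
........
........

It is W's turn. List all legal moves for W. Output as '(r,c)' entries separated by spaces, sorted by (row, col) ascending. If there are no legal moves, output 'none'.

(1,5): no bracket -> illegal
(1,6): flips 1 -> legal
(1,7): flips 2 -> legal
(2,1): flips 2 -> legal
(2,2): flips 1 -> legal
(2,3): no bracket -> illegal
(2,4): flips 1 -> legal
(2,5): no bracket -> illegal
(2,7): no bracket -> illegal
(3,1): flips 4 -> legal
(3,7): no bracket -> illegal
(4,1): no bracket -> illegal
(4,2): flips 1 -> legal
(4,6): flips 1 -> legal
(4,7): no bracket -> illegal
(5,2): no bracket -> illegal
(5,3): no bracket -> illegal
(5,5): no bracket -> illegal
(5,7): no bracket -> illegal
(6,5): no bracket -> illegal
(6,6): no bracket -> illegal
(6,7): no bracket -> illegal

Answer: (1,6) (1,7) (2,1) (2,2) (2,4) (3,1) (4,2) (4,6)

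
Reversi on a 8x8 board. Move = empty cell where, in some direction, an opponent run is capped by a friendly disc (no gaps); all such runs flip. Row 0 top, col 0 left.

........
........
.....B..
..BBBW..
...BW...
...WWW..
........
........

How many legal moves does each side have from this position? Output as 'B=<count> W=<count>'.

Answer: B=6 W=7

Derivation:
-- B to move --
(2,4): no bracket -> illegal
(2,6): no bracket -> illegal
(3,6): flips 1 -> legal
(4,2): no bracket -> illegal
(4,5): flips 2 -> legal
(4,6): no bracket -> illegal
(5,2): no bracket -> illegal
(5,6): no bracket -> illegal
(6,2): no bracket -> illegal
(6,3): flips 1 -> legal
(6,4): flips 2 -> legal
(6,5): flips 1 -> legal
(6,6): flips 2 -> legal
B mobility = 6
-- W to move --
(1,4): no bracket -> illegal
(1,5): flips 1 -> legal
(1,6): no bracket -> illegal
(2,1): flips 2 -> legal
(2,2): flips 1 -> legal
(2,3): flips 2 -> legal
(2,4): flips 1 -> legal
(2,6): no bracket -> illegal
(3,1): flips 3 -> legal
(3,6): no bracket -> illegal
(4,1): no bracket -> illegal
(4,2): flips 1 -> legal
(4,5): no bracket -> illegal
(5,2): no bracket -> illegal
W mobility = 7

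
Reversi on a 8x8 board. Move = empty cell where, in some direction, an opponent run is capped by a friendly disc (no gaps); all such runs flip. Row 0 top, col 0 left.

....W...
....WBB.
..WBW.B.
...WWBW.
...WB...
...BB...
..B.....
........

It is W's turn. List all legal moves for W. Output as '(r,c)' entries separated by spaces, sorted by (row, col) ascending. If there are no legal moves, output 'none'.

Answer: (0,6) (1,2) (1,3) (1,7) (3,2) (3,7) (4,5) (4,6) (5,5) (6,3) (6,4) (6,5)

Derivation:
(0,5): no bracket -> illegal
(0,6): flips 3 -> legal
(0,7): no bracket -> illegal
(1,2): flips 1 -> legal
(1,3): flips 1 -> legal
(1,7): flips 2 -> legal
(2,5): no bracket -> illegal
(2,7): no bracket -> illegal
(3,2): flips 1 -> legal
(3,7): flips 2 -> legal
(4,2): no bracket -> illegal
(4,5): flips 1 -> legal
(4,6): flips 1 -> legal
(5,1): no bracket -> illegal
(5,2): no bracket -> illegal
(5,5): flips 1 -> legal
(6,1): no bracket -> illegal
(6,3): flips 1 -> legal
(6,4): flips 2 -> legal
(6,5): flips 1 -> legal
(7,1): no bracket -> illegal
(7,2): no bracket -> illegal
(7,3): no bracket -> illegal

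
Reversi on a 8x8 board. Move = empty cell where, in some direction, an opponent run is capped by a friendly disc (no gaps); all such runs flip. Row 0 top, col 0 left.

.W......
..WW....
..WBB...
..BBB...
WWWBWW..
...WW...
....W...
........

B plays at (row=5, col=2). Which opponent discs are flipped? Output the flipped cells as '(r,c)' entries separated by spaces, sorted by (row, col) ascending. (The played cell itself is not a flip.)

Answer: (4,2)

Derivation:
Dir NW: opp run (4,1), next='.' -> no flip
Dir N: opp run (4,2) capped by B -> flip
Dir NE: first cell 'B' (not opp) -> no flip
Dir W: first cell '.' (not opp) -> no flip
Dir E: opp run (5,3) (5,4), next='.' -> no flip
Dir SW: first cell '.' (not opp) -> no flip
Dir S: first cell '.' (not opp) -> no flip
Dir SE: first cell '.' (not opp) -> no flip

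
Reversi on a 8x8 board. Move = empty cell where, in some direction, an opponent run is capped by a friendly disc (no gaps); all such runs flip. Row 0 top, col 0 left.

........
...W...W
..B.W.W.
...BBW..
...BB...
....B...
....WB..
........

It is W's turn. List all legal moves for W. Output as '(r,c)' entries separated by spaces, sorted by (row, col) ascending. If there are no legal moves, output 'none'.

Answer: (3,1) (3,2) (4,2) (5,3) (6,6)

Derivation:
(1,1): no bracket -> illegal
(1,2): no bracket -> illegal
(2,1): no bracket -> illegal
(2,3): no bracket -> illegal
(2,5): no bracket -> illegal
(3,1): flips 1 -> legal
(3,2): flips 2 -> legal
(4,2): flips 1 -> legal
(4,5): no bracket -> illegal
(5,2): no bracket -> illegal
(5,3): flips 1 -> legal
(5,5): no bracket -> illegal
(5,6): no bracket -> illegal
(6,3): no bracket -> illegal
(6,6): flips 1 -> legal
(7,4): no bracket -> illegal
(7,5): no bracket -> illegal
(7,6): no bracket -> illegal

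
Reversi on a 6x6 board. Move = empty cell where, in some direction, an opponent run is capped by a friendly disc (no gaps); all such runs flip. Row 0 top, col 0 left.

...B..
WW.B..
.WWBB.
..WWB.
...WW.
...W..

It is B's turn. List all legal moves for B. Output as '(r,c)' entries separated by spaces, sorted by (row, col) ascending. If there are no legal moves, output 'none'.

(0,0): no bracket -> illegal
(0,1): no bracket -> illegal
(0,2): no bracket -> illegal
(1,2): no bracket -> illegal
(2,0): flips 2 -> legal
(3,0): no bracket -> illegal
(3,1): flips 3 -> legal
(3,5): no bracket -> illegal
(4,1): flips 1 -> legal
(4,2): flips 1 -> legal
(4,5): no bracket -> illegal
(5,2): flips 1 -> legal
(5,4): flips 1 -> legal
(5,5): no bracket -> illegal

Answer: (2,0) (3,1) (4,1) (4,2) (5,2) (5,4)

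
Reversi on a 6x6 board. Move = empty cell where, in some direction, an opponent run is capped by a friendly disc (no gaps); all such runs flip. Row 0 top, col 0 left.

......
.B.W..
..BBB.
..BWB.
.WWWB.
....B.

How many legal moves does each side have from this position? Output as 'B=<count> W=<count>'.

Answer: B=8 W=10

Derivation:
-- B to move --
(0,2): flips 1 -> legal
(0,3): flips 1 -> legal
(0,4): flips 1 -> legal
(1,2): no bracket -> illegal
(1,4): no bracket -> illegal
(3,0): no bracket -> illegal
(3,1): no bracket -> illegal
(4,0): flips 3 -> legal
(5,0): flips 1 -> legal
(5,1): flips 2 -> legal
(5,2): flips 2 -> legal
(5,3): flips 2 -> legal
B mobility = 8
-- W to move --
(0,0): flips 2 -> legal
(0,1): no bracket -> illegal
(0,2): no bracket -> illegal
(1,0): no bracket -> illegal
(1,2): flips 2 -> legal
(1,4): flips 2 -> legal
(1,5): flips 1 -> legal
(2,0): no bracket -> illegal
(2,1): flips 1 -> legal
(2,5): flips 1 -> legal
(3,1): flips 2 -> legal
(3,5): flips 2 -> legal
(4,5): flips 1 -> legal
(5,3): no bracket -> illegal
(5,5): flips 1 -> legal
W mobility = 10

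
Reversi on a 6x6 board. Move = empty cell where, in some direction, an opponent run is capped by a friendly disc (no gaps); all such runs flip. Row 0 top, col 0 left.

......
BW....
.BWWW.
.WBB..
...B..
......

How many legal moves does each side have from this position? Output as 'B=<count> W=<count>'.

-- B to move --
(0,0): flips 2 -> legal
(0,1): flips 1 -> legal
(0,2): no bracket -> illegal
(1,2): flips 2 -> legal
(1,3): flips 1 -> legal
(1,4): flips 1 -> legal
(1,5): flips 1 -> legal
(2,0): no bracket -> illegal
(2,5): flips 3 -> legal
(3,0): flips 1 -> legal
(3,4): no bracket -> illegal
(3,5): no bracket -> illegal
(4,0): no bracket -> illegal
(4,1): flips 1 -> legal
(4,2): no bracket -> illegal
B mobility = 9
-- W to move --
(0,0): no bracket -> illegal
(0,1): no bracket -> illegal
(1,2): no bracket -> illegal
(2,0): flips 1 -> legal
(3,0): no bracket -> illegal
(3,4): flips 2 -> legal
(4,1): flips 1 -> legal
(4,2): flips 2 -> legal
(4,4): flips 1 -> legal
(5,2): no bracket -> illegal
(5,3): flips 2 -> legal
(5,4): no bracket -> illegal
W mobility = 6

Answer: B=9 W=6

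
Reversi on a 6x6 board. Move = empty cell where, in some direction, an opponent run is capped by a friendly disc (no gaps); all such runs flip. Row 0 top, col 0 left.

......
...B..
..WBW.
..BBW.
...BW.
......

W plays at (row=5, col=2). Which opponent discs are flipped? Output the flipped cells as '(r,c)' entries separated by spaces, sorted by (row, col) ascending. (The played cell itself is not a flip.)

Answer: (4,3)

Derivation:
Dir NW: first cell '.' (not opp) -> no flip
Dir N: first cell '.' (not opp) -> no flip
Dir NE: opp run (4,3) capped by W -> flip
Dir W: first cell '.' (not opp) -> no flip
Dir E: first cell '.' (not opp) -> no flip
Dir SW: edge -> no flip
Dir S: edge -> no flip
Dir SE: edge -> no flip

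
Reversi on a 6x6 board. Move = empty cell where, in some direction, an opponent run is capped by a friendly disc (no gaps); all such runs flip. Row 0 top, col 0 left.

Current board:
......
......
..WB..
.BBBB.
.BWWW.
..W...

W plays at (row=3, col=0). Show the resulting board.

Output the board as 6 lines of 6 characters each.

Place W at (3,0); scan 8 dirs for brackets.
Dir NW: edge -> no flip
Dir N: first cell '.' (not opp) -> no flip
Dir NE: first cell '.' (not opp) -> no flip
Dir W: edge -> no flip
Dir E: opp run (3,1) (3,2) (3,3) (3,4), next='.' -> no flip
Dir SW: edge -> no flip
Dir S: first cell '.' (not opp) -> no flip
Dir SE: opp run (4,1) capped by W -> flip
All flips: (4,1)

Answer: ......
......
..WB..
WBBBB.
.WWWW.
..W...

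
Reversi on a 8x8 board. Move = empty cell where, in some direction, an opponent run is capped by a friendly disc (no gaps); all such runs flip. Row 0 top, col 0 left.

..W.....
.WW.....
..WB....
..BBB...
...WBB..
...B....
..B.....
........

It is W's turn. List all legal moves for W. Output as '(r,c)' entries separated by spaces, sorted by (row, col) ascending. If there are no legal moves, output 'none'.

(1,3): flips 2 -> legal
(1,4): no bracket -> illegal
(2,1): flips 1 -> legal
(2,4): flips 1 -> legal
(2,5): flips 1 -> legal
(3,1): no bracket -> illegal
(3,5): no bracket -> illegal
(3,6): no bracket -> illegal
(4,1): no bracket -> illegal
(4,2): flips 1 -> legal
(4,6): flips 2 -> legal
(5,1): no bracket -> illegal
(5,2): no bracket -> illegal
(5,4): no bracket -> illegal
(5,5): flips 2 -> legal
(5,6): flips 3 -> legal
(6,1): no bracket -> illegal
(6,3): flips 1 -> legal
(6,4): no bracket -> illegal
(7,1): no bracket -> illegal
(7,2): no bracket -> illegal
(7,3): no bracket -> illegal

Answer: (1,3) (2,1) (2,4) (2,5) (4,2) (4,6) (5,5) (5,6) (6,3)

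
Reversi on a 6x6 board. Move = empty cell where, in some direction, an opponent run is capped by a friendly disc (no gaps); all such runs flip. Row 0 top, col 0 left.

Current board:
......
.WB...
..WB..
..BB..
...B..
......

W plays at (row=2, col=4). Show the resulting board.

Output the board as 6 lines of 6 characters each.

Answer: ......
.WB...
..WWW.
..BB..
...B..
......

Derivation:
Place W at (2,4); scan 8 dirs for brackets.
Dir NW: first cell '.' (not opp) -> no flip
Dir N: first cell '.' (not opp) -> no flip
Dir NE: first cell '.' (not opp) -> no flip
Dir W: opp run (2,3) capped by W -> flip
Dir E: first cell '.' (not opp) -> no flip
Dir SW: opp run (3,3), next='.' -> no flip
Dir S: first cell '.' (not opp) -> no flip
Dir SE: first cell '.' (not opp) -> no flip
All flips: (2,3)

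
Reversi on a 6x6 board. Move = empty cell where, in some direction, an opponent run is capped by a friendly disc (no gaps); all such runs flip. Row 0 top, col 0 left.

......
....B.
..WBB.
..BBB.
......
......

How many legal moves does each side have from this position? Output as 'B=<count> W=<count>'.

Answer: B=3 W=3

Derivation:
-- B to move --
(1,1): flips 1 -> legal
(1,2): flips 1 -> legal
(1,3): no bracket -> illegal
(2,1): flips 1 -> legal
(3,1): no bracket -> illegal
B mobility = 3
-- W to move --
(0,3): no bracket -> illegal
(0,4): no bracket -> illegal
(0,5): no bracket -> illegal
(1,2): no bracket -> illegal
(1,3): no bracket -> illegal
(1,5): no bracket -> illegal
(2,1): no bracket -> illegal
(2,5): flips 2 -> legal
(3,1): no bracket -> illegal
(3,5): no bracket -> illegal
(4,1): no bracket -> illegal
(4,2): flips 1 -> legal
(4,3): no bracket -> illegal
(4,4): flips 1 -> legal
(4,5): no bracket -> illegal
W mobility = 3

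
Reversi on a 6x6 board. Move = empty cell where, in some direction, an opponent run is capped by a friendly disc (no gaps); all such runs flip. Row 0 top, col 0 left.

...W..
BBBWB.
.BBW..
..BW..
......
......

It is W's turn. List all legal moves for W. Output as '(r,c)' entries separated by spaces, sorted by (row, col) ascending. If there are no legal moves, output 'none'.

Answer: (0,0) (0,1) (0,5) (1,5) (2,0) (2,5) (3,0) (3,1) (4,1)

Derivation:
(0,0): flips 2 -> legal
(0,1): flips 1 -> legal
(0,2): no bracket -> illegal
(0,4): no bracket -> illegal
(0,5): flips 1 -> legal
(1,5): flips 1 -> legal
(2,0): flips 2 -> legal
(2,4): no bracket -> illegal
(2,5): flips 1 -> legal
(3,0): flips 2 -> legal
(3,1): flips 2 -> legal
(4,1): flips 1 -> legal
(4,2): no bracket -> illegal
(4,3): no bracket -> illegal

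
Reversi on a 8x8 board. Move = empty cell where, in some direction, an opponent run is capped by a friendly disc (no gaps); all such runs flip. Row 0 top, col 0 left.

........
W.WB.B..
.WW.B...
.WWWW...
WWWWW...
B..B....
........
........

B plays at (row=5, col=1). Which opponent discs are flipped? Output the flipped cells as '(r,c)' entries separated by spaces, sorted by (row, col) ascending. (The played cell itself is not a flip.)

Dir NW: opp run (4,0), next=edge -> no flip
Dir N: opp run (4,1) (3,1) (2,1), next='.' -> no flip
Dir NE: opp run (4,2) (3,3) capped by B -> flip
Dir W: first cell 'B' (not opp) -> no flip
Dir E: first cell '.' (not opp) -> no flip
Dir SW: first cell '.' (not opp) -> no flip
Dir S: first cell '.' (not opp) -> no flip
Dir SE: first cell '.' (not opp) -> no flip

Answer: (3,3) (4,2)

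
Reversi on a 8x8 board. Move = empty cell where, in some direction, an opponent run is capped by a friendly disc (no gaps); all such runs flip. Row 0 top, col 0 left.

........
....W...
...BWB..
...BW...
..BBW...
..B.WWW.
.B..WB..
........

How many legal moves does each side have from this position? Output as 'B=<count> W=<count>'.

Answer: B=8 W=13

Derivation:
-- B to move --
(0,3): flips 1 -> legal
(0,4): no bracket -> illegal
(0,5): flips 1 -> legal
(1,3): no bracket -> illegal
(1,5): flips 1 -> legal
(3,5): flips 1 -> legal
(4,5): flips 3 -> legal
(4,6): no bracket -> illegal
(4,7): flips 1 -> legal
(5,3): no bracket -> illegal
(5,7): no bracket -> illegal
(6,3): flips 1 -> legal
(6,6): flips 2 -> legal
(6,7): no bracket -> illegal
(7,3): no bracket -> illegal
(7,4): no bracket -> illegal
(7,5): no bracket -> illegal
B mobility = 8
-- W to move --
(1,2): flips 1 -> legal
(1,3): no bracket -> illegal
(1,5): no bracket -> illegal
(1,6): flips 1 -> legal
(2,2): flips 2 -> legal
(2,6): flips 1 -> legal
(3,1): no bracket -> illegal
(3,2): flips 3 -> legal
(3,5): no bracket -> illegal
(3,6): flips 1 -> legal
(4,1): flips 2 -> legal
(5,0): no bracket -> illegal
(5,1): flips 2 -> legal
(5,3): no bracket -> illegal
(6,0): no bracket -> illegal
(6,2): no bracket -> illegal
(6,3): no bracket -> illegal
(6,6): flips 1 -> legal
(7,0): flips 3 -> legal
(7,1): no bracket -> illegal
(7,2): no bracket -> illegal
(7,4): flips 1 -> legal
(7,5): flips 1 -> legal
(7,6): flips 1 -> legal
W mobility = 13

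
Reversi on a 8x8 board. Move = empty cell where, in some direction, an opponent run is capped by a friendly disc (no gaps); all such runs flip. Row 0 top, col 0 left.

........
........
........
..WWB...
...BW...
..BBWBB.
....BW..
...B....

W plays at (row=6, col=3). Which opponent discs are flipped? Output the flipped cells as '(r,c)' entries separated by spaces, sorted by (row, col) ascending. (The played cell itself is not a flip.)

Dir NW: opp run (5,2), next='.' -> no flip
Dir N: opp run (5,3) (4,3) capped by W -> flip
Dir NE: first cell 'W' (not opp) -> no flip
Dir W: first cell '.' (not opp) -> no flip
Dir E: opp run (6,4) capped by W -> flip
Dir SW: first cell '.' (not opp) -> no flip
Dir S: opp run (7,3), next=edge -> no flip
Dir SE: first cell '.' (not opp) -> no flip

Answer: (4,3) (5,3) (6,4)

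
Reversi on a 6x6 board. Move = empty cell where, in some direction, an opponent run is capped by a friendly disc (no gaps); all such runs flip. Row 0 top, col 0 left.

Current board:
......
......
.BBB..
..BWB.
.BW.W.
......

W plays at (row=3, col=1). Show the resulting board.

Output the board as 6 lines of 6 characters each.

Place W at (3,1); scan 8 dirs for brackets.
Dir NW: first cell '.' (not opp) -> no flip
Dir N: opp run (2,1), next='.' -> no flip
Dir NE: opp run (2,2), next='.' -> no flip
Dir W: first cell '.' (not opp) -> no flip
Dir E: opp run (3,2) capped by W -> flip
Dir SW: first cell '.' (not opp) -> no flip
Dir S: opp run (4,1), next='.' -> no flip
Dir SE: first cell 'W' (not opp) -> no flip
All flips: (3,2)

Answer: ......
......
.BBB..
.WWWB.
.BW.W.
......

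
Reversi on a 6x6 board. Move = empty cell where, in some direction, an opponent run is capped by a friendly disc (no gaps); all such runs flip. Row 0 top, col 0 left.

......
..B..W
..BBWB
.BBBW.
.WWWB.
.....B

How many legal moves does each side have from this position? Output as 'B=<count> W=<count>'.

-- B to move --
(0,4): no bracket -> illegal
(0,5): flips 1 -> legal
(1,3): no bracket -> illegal
(1,4): flips 2 -> legal
(3,0): no bracket -> illegal
(3,5): flips 1 -> legal
(4,0): flips 3 -> legal
(4,5): flips 1 -> legal
(5,0): flips 1 -> legal
(5,1): flips 2 -> legal
(5,2): flips 3 -> legal
(5,3): flips 2 -> legal
(5,4): flips 1 -> legal
B mobility = 10
-- W to move --
(0,1): flips 2 -> legal
(0,2): flips 3 -> legal
(0,3): no bracket -> illegal
(1,1): no bracket -> illegal
(1,3): flips 2 -> legal
(1,4): flips 2 -> legal
(2,0): flips 1 -> legal
(2,1): flips 4 -> legal
(3,0): flips 3 -> legal
(3,5): flips 1 -> legal
(4,0): no bracket -> illegal
(4,5): flips 1 -> legal
(5,3): no bracket -> illegal
(5,4): flips 1 -> legal
W mobility = 10

Answer: B=10 W=10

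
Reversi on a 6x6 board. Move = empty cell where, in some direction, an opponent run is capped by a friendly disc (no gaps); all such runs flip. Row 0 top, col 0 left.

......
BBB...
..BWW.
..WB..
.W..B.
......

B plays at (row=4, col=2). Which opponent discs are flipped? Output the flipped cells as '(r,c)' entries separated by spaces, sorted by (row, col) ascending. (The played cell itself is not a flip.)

Answer: (3,2)

Derivation:
Dir NW: first cell '.' (not opp) -> no flip
Dir N: opp run (3,2) capped by B -> flip
Dir NE: first cell 'B' (not opp) -> no flip
Dir W: opp run (4,1), next='.' -> no flip
Dir E: first cell '.' (not opp) -> no flip
Dir SW: first cell '.' (not opp) -> no flip
Dir S: first cell '.' (not opp) -> no flip
Dir SE: first cell '.' (not opp) -> no flip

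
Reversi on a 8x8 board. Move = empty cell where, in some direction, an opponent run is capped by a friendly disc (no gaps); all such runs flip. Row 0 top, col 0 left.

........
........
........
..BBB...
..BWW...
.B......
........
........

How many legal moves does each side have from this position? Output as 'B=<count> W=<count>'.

-- B to move --
(3,5): no bracket -> illegal
(4,5): flips 2 -> legal
(5,2): flips 1 -> legal
(5,3): flips 1 -> legal
(5,4): flips 2 -> legal
(5,5): flips 1 -> legal
B mobility = 5
-- W to move --
(2,1): flips 1 -> legal
(2,2): flips 1 -> legal
(2,3): flips 1 -> legal
(2,4): flips 1 -> legal
(2,5): flips 1 -> legal
(3,1): no bracket -> illegal
(3,5): no bracket -> illegal
(4,0): no bracket -> illegal
(4,1): flips 1 -> legal
(4,5): no bracket -> illegal
(5,0): no bracket -> illegal
(5,2): no bracket -> illegal
(5,3): no bracket -> illegal
(6,0): no bracket -> illegal
(6,1): no bracket -> illegal
(6,2): no bracket -> illegal
W mobility = 6

Answer: B=5 W=6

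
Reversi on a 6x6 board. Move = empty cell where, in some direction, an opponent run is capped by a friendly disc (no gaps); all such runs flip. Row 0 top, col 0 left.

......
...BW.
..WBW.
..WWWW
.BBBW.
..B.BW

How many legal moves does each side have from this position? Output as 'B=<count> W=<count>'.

Answer: B=8 W=8

Derivation:
-- B to move --
(0,3): no bracket -> illegal
(0,4): flips 4 -> legal
(0,5): flips 1 -> legal
(1,1): no bracket -> illegal
(1,2): flips 2 -> legal
(1,5): flips 3 -> legal
(2,1): flips 2 -> legal
(2,5): flips 2 -> legal
(3,1): flips 1 -> legal
(4,5): flips 2 -> legal
(5,3): no bracket -> illegal
B mobility = 8
-- W to move --
(0,2): flips 1 -> legal
(0,3): flips 2 -> legal
(0,4): flips 1 -> legal
(1,2): flips 2 -> legal
(3,0): no bracket -> illegal
(3,1): no bracket -> illegal
(4,0): flips 3 -> legal
(4,5): no bracket -> illegal
(5,0): flips 1 -> legal
(5,1): flips 1 -> legal
(5,3): flips 2 -> legal
W mobility = 8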